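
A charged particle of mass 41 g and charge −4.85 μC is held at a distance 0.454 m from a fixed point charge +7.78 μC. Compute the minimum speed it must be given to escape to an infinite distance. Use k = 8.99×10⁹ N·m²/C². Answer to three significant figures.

6.04 m/s

To just escape, total mechanical energy must reach zero at infinity: ½mv²_min + U = 0, so ½mv²_min = −U = |kQq|/r.
|U| = |kQq|/r = (8.99×10⁹ N·m²/C²)(7.78×10⁻⁶)(4.85×10⁻⁶)/(0.454) = 0.747 J.
v_min = √(2|U|/m) = √(2·0.747/0.0410) = 6.04 m/s.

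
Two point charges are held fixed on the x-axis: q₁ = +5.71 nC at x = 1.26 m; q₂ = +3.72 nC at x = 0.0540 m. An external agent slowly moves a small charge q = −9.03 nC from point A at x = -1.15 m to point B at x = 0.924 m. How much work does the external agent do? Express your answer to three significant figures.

For quasistatic motion the external work equals the change in potential energy: W_ext = qΔV = q(V_B − V_A).
At A: distances to the source charges are 2.41 m, 1.20 m; V_A = Σ kqᵢ/rᵢ = 49.1 V.
At B: distances to the source charges are 0.336 m, 0.870 m; V_B = Σ kqᵢ/rᵢ = 191 V.
ΔV = V_B − V_A = 142 V.
W_ext = qΔV = (-9.03×10⁻⁹ C)(142 V) = -1.28×10⁻⁶ J.

-1.28×10⁻⁶ J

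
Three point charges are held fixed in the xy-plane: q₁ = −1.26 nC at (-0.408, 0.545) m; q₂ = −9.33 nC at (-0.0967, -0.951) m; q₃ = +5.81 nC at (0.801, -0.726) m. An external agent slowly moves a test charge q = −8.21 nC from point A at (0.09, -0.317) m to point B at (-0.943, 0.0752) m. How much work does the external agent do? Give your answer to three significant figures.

For quasistatic motion the external work equals the change in potential energy: W_ext = qΔV = q(V_B − V_A).
At A: distances to the source charges are 0.996 m, 0.661 m, 0.820 m; V_A = Σ kqᵢ/rᵢ = -74.6 V.
At B: distances to the source charges are 0.712 m, 1.33 m, 1.92 m; V_B = Σ kqᵢ/rᵢ = -51.8 V.
ΔV = V_B − V_A = 22.9 V.
W_ext = qΔV = (-8.21×10⁻⁹ C)(22.9 V) = -1.88×10⁻⁷ J.

-1.88×10⁻⁷ J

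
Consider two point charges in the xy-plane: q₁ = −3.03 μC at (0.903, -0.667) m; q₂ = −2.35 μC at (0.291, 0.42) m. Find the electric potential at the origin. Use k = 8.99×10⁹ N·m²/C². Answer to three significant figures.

-6.56×10⁴ V

The total potential is the scalar sum of each charge's contribution, V = Σ kqᵢ/rᵢ.
Distances from the field point to each charge: r₁ = 1.12 m, r₂ = 0.511 m.
V = k[(-3.03×10⁻⁶)/(1.12) + (-2.35×10⁻⁶)/(0.511)] = -6.56×10⁴ V.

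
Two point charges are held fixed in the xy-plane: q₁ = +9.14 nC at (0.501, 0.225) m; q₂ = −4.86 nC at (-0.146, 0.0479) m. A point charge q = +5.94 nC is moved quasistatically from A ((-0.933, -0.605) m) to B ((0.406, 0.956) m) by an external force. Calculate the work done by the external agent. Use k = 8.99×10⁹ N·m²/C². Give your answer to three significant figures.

3.77×10⁻⁷ J

For quasistatic motion the external work equals the change in potential energy: W_ext = qΔV = q(V_B − V_A).
At A: distances to the source charges are 1.66 m, 1.02 m; V_A = Σ kqᵢ/rᵢ = 6.87 V.
At B: distances to the source charges are 0.737 m, 1.06 m; V_B = Σ kqᵢ/rᵢ = 70.4 V.
ΔV = V_B − V_A = 63.5 V.
W_ext = qΔV = (5.94×10⁻⁹ C)(63.5 V) = 3.77×10⁻⁷ J.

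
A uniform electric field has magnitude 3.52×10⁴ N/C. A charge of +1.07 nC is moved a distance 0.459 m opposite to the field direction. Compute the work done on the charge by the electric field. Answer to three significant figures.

-1.73×10⁻⁵ J

The potential change for a displacement 0.459 m opposite to the field direction is ΔV = +Ed = 1.62×10⁴ V.
W_field = −qΔV = -1.73×10⁻⁵ J.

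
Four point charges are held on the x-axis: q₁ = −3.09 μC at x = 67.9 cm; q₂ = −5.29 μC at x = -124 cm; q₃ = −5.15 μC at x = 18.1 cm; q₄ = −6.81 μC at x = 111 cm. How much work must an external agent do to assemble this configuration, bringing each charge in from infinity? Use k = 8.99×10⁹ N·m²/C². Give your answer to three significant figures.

1.45 J

The assembly work is the sum of pairwise potential energies, U = Σ_{i<j} kqᵢqⱼ/rᵢⱼ.
Pair separations: r₁₂ = 1.92 m, r₁₃ = 0.498 m, r₁₄ = 0.431 m, r₂₃ = 1.42 m, r₂₄ = 2.35 m, r₃₄ = 0.929 m.
Summing all 6 pair terms gives U = 1.45 J.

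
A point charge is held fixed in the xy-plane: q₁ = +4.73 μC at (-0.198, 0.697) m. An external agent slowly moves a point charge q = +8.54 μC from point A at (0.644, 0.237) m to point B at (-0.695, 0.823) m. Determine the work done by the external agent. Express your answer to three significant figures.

For quasistatic motion the external work equals the change in potential energy: W_ext = qΔV = q(V_B − V_A).
At A: distance to the source charge is 0.959 m; V_A = kq₁/r = 4.43×10⁴ V.
At B: distance to the source charge is 0.513 m; V_B = kq₁/r = 8.29×10⁴ V.
ΔV = V_B − V_A = 3.86×10⁴ V.
W_ext = qΔV = (8.54×10⁻⁶ C)(3.86×10⁴ V) = 0.330 J.

0.330 J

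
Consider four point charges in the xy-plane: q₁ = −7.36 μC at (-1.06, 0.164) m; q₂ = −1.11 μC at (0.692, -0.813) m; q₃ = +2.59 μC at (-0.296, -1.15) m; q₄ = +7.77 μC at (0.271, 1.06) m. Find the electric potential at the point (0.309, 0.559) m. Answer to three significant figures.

Electric potential is a scalar, so the contributions from each charge add algebraically: V = Σ kqᵢ/rᵢ.
Distances from the field point to each charge: r₁ = 1.42 m, r₂ = 1.42 m, r₃ = 1.81 m, r₄ = 0.502 m.
V = k[(-7.36×10⁻⁶)/(1.42) + (-1.11×10⁻⁶)/(1.42) + (2.59×10⁻⁶)/(1.81) + (7.77×10⁻⁶)/(0.502)] = 9.84×10⁴ V.

9.84×10⁴ V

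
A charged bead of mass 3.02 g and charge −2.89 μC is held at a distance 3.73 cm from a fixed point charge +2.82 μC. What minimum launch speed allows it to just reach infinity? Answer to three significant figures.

36.1 m/s

To just escape, total mechanical energy must reach zero at infinity: ½mv²_min + U = 0, so ½mv²_min = −U = |kQq|/r.
|U| = |kQq|/r = (8.99×10⁹ N·m²/C²)(2.82×10⁻⁶)(2.89×10⁻⁶)/(0.0373) = 1.96 J.
v_min = √(2|U|/m) = √(2·1.96/3.02×10⁻³) = 36.1 m/s.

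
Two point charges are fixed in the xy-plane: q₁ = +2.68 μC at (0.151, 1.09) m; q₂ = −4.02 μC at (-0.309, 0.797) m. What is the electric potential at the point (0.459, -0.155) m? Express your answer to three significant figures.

Electric potential is a scalar, so the contributions from each charge add algebraically: V = Σ kqᵢ/rᵢ.
Distances from the field point to each charge: r₁ = 1.28 m, r₂ = 1.22 m.
V = k[(2.68×10⁻⁶)/(1.28) + (-4.02×10⁻⁶)/(1.22)] = -1.08×10⁴ V.

-1.08×10⁴ V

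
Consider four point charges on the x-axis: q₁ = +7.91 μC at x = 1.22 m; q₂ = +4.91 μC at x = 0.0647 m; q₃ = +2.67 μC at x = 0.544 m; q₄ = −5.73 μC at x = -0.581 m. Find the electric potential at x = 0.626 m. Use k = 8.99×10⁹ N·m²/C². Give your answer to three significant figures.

The total potential is the scalar sum of each charge's contribution, V = Σ kqᵢ/rᵢ.
Distances from the field point to each charge: r₁ = 0.594 m, r₂ = 0.561 m, r₃ = 0.0820 m, r₄ = 1.21 m.
V = k[(7.91×10⁻⁶)/(0.594) + (4.91×10⁻⁶)/(0.561) + (2.67×10⁻⁶)/(0.0820) + (-5.73×10⁻⁶)/(1.21)] = 4.48×10⁵ V.

4.48×10⁵ V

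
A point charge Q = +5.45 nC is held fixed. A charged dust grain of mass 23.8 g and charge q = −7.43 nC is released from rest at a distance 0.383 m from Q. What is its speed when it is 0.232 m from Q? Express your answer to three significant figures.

7.21×10⁻³ m/s

Only the electrostatic force acts, so mechanical energy is conserved: ½mv² = U₁ − U₂ = kQq(1/r₁ − 1/r₂).
U₁ − U₂ = (8.99×10⁹ N·m²/C²)(5.45×10⁻⁹ C)(-7.43×10⁻⁹ C)(1/0.383 − 1/0.232) = 6.19×10⁻⁷ J.
v = √(2·6.19×10⁻⁷/0.0238) = 7.21×10⁻³ m/s.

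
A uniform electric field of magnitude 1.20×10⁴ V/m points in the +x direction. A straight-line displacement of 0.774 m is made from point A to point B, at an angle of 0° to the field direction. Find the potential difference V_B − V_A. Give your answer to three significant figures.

Only the component of displacement along E changes the potential: ΔV = −E·d·cosθ.
ΔV = −(1.20×10⁴ V/m)(0.774 m)cos0° = -9290 V.

-9290 V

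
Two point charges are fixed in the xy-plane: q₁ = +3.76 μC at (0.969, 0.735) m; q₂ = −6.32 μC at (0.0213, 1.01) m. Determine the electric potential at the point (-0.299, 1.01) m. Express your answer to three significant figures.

-1.51×10⁵ V

The total potential is the scalar sum of each charge's contribution, V = Σ kqᵢ/rᵢ.
Distances from the field point to each charge: r₁ = 1.30 m, r₂ = 0.320 m.
V = k[(3.76×10⁻⁶)/(1.30) + (-6.32×10⁻⁶)/(0.320)] = -1.51×10⁵ V.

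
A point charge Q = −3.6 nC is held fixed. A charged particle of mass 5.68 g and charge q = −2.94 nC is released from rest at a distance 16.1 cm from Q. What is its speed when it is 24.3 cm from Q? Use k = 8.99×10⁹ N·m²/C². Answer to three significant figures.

8.38×10⁻³ m/s

Only the electrostatic force acts, so mechanical energy is conserved: ½mv² = U₁ − U₂ = kQq(1/r₁ − 1/r₂).
U₁ − U₂ = (8.99×10⁹ N·m²/C²)(-3.60×10⁻⁹ C)(-2.94×10⁻⁹ C)(1/0.161 − 1/0.243) = 1.99×10⁻⁷ J.
v = √(2·1.99×10⁻⁷/5.68×10⁻³) = 8.38×10⁻³ m/s.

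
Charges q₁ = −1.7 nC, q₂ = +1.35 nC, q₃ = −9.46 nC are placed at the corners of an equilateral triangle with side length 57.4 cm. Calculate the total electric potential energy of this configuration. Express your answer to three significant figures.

The assembly work is the sum of pairwise potential energies, U = Σ_{i<j} kqᵢqⱼ/rᵢⱼ.
All three pair separations equal the side length, 0.574 m.
U = (-3.59×10⁻⁸) + (2.52×10⁻⁷) + (-2.00×10⁻⁷) = 1.59×10⁻⁸ J.

1.59×10⁻⁸ J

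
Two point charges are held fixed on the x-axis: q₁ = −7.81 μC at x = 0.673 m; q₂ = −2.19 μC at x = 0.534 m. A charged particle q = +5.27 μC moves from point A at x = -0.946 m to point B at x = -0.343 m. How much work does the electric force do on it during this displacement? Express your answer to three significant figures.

The work done by the electric force is W_field = −ΔU = −q(V_B − V_A) = q(V_A − V_B).
At A: distances to the source charges are 1.62 m, 1.48 m; V_A = Σ kqᵢ/rᵢ = -5.67×10⁴ V.
At B: distances to the source charges are 1.02 m, 0.877 m; V_B = Σ kqᵢ/rᵢ = -9.16×10⁴ V.
ΔV = V_B − V_A = -3.49×10⁴ V.
W_field = −qΔV = −(5.27×10⁻⁶ C)(-3.49×10⁴ V) = 0.184 J.

0.184 J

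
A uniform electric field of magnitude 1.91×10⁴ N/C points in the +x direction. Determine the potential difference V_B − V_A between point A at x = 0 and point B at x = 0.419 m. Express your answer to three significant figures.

-8000 V

In a uniform field, potential decreases in the direction of E: V_B − V_A = −E·Δx.
V_B − V_A = −(1.91×10⁴ V/m)(0.419 m) = -8000 V.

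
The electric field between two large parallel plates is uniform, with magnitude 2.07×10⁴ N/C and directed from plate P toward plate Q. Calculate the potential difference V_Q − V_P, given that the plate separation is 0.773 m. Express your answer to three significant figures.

In a uniform field, potential decreases in the direction of E: ΔV = −E·d for a displacement d parallel to E.
Going from P to Q is a displacement of 0.773 m along the field, so V_Q − V_P = −Ed = -1.60×10⁴ V.

-1.60×10⁴ V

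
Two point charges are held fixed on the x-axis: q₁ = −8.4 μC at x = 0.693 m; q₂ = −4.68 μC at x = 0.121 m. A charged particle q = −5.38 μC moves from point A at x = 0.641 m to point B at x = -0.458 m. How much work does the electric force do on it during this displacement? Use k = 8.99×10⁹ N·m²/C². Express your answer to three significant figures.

7.50 J

The work done by the electric force is W_field = −ΔU = −q(V_B − V_A) = q(V_A − V_B).
At A: distances to the source charges are 0.0520 m, 0.520 m; V_A = Σ kqᵢ/rᵢ = -1.53×10⁶ V.
At B: distances to the source charges are 1.15 m, 0.579 m; V_B = Σ kqᵢ/rᵢ = -1.38×10⁵ V.
ΔV = V_B − V_A = 1.39×10⁶ V.
W_field = −qΔV = −(-5.38×10⁻⁶ C)(1.39×10⁶ V) = 7.50 J.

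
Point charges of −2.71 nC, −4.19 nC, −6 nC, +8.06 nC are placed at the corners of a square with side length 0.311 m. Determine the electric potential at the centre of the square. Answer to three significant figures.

Electric potential is a scalar, so the contributions from each charge add algebraically: V = Σ kqᵢ/rᵢ.
The distance from each corner to the centre is a√2/2 = 0.220 m.
V = k[(-2.71×10⁻⁹)/(0.220) + (-4.19×10⁻⁹)/(0.220) + (-6.00×10⁻⁹)/(0.220) + (8.06×10⁻⁹)/(0.220)] = -198 V.

-198 V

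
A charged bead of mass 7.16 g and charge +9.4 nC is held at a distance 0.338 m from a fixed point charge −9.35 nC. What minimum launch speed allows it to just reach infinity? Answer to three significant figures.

0.0256 m/s

To just escape, total mechanical energy must reach zero at infinity: ½mv²_min + U = 0, so ½mv²_min = −U = |kQq|/r.
|U| = |kQq|/r = (8.99×10⁹ N·m²/C²)(9.35×10⁻⁹)(9.40×10⁻⁹)/(0.338) = 2.34×10⁻⁶ J.
v_min = √(2|U|/m) = √(2·2.34×10⁻⁶/7.16×10⁻³) = 0.0256 m/s.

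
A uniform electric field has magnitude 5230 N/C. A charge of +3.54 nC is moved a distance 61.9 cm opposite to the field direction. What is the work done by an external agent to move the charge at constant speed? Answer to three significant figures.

1.15×10⁻⁵ J

The potential change for a displacement 61.9 cm opposite to the field direction is ΔV = +Ed = 3240 V.
W_ext = qΔV = 1.15×10⁻⁵ J.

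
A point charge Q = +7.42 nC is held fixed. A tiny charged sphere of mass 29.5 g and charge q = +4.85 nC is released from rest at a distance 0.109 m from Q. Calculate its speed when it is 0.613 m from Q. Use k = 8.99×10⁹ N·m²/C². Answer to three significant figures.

0.0129 m/s

Only the electrostatic force acts, so mechanical energy is conserved: ½mv² = U₁ − U₂ = kQq(1/r₁ − 1/r₂).
U₁ − U₂ = (8.99×10⁹ N·m²/C²)(7.42×10⁻⁹ C)(4.85×10⁻⁹ C)(1/0.109 − 1/0.613) = 2.44×10⁻⁶ J.
v = √(2·2.44×10⁻⁶/0.0295) = 0.0129 m/s.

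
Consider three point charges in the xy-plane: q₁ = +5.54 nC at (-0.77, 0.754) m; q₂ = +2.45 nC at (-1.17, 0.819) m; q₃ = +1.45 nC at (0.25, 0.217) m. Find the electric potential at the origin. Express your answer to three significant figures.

The total potential is the scalar sum of each charge's contribution, V = Σ kqᵢ/rᵢ.
Distances from the field point to each charge: r₁ = 1.08 m, r₂ = 1.43 m, r₃ = 0.331 m.
V = k[(5.54×10⁻⁹)/(1.08) + (2.45×10⁻⁹)/(1.43) + (1.45×10⁻⁹)/(0.331)] = 101 V.

101 V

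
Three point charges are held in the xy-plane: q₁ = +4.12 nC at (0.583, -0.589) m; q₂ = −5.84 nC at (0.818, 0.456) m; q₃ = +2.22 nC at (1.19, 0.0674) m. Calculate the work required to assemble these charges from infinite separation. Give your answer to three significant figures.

The work to assemble the configuration equals its total potential energy, U = Σ kqᵢqⱼ/rᵢⱼ over all pairs.
Pair separations: r₁₂ = 1.07 m, r₁₃ = 0.894 m, r₂₃ = 0.538 m.
U = (-2.02×10⁻⁷) + (9.20×10⁻⁸) + (-2.17×10⁻⁷) = -3.27×10⁻⁷ J.

-3.27×10⁻⁷ J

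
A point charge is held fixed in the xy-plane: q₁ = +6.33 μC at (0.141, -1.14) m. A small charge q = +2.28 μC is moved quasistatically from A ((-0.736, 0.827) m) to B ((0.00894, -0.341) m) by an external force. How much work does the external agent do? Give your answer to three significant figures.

For quasistatic motion the external work equals the change in potential energy: W_ext = qΔV = q(V_B − V_A).
At A: distance to the source charge is 2.15 m; V_A = kq₁/r = 2.64×10⁴ V.
At B: distance to the source charge is 0.810 m; V_B = kq₁/r = 7.03×10⁴ V.
ΔV = V_B − V_A = 4.38×10⁴ V.
W_ext = qΔV = (2.28×10⁻⁶ C)(4.38×10⁴ V) = 0.100 J.

0.100 J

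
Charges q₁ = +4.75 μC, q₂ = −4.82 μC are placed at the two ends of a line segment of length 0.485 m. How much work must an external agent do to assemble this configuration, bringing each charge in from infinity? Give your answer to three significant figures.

The assembly work is the sum of pairwise potential energies, U = Σ_{i<j} kqᵢqⱼ/rᵢⱼ.
The separation is r = 0.485 m.
U = (-0.424) = -0.424 J.

-0.424 J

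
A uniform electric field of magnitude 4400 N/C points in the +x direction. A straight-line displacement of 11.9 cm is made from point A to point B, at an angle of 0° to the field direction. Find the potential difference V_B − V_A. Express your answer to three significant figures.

Only the component of displacement along E changes the potential: ΔV = −E·d·cosθ.
ΔV = −(4400 V/m)(0.119 m)cos0° = -524 V.

-524 V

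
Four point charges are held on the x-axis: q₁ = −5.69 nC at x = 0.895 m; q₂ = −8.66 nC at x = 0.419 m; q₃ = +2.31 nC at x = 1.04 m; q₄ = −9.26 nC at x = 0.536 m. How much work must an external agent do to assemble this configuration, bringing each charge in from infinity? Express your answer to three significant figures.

6.93×10⁻⁶ J

The work to assemble the configuration equals its total potential energy, U = Σ kqᵢqⱼ/rᵢⱼ over all pairs.
Pair separations: r₁₂ = 0.476 m, r₁₃ = 0.145 m, r₁₄ = 0.359 m, r₂₃ = 0.621 m, r₂₄ = 0.117 m, r₃₄ = 0.504 m.
Summing all 6 pair terms gives U = 6.93×10⁻⁶ J.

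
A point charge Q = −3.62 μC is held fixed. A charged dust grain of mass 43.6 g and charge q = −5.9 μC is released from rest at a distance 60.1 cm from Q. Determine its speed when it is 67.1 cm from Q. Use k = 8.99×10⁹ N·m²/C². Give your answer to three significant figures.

Only the electrostatic force acts, so mechanical energy is conserved: ½mv² = U₁ − U₂ = kQq(1/r₁ − 1/r₂).
U₁ − U₂ = (8.99×10⁹ N·m²/C²)(-3.62×10⁻⁶ C)(-5.90×10⁻⁶ C)(1/0.601 − 1/0.671) = 0.0333 J.
v = √(2·0.0333/0.0436) = 1.24 m/s.

1.24 m/s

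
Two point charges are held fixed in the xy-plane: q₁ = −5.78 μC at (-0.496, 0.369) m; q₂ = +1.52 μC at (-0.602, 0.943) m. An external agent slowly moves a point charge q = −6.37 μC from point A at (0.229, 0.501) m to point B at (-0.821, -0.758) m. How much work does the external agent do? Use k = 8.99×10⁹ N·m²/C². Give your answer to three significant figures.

-0.125 J

For quasistatic motion the external work equals the change in potential energy: W_ext = qΔV = q(V_B − V_A).
At A: distances to the source charges are 0.737 m, 0.941 m; V_A = Σ kqᵢ/rᵢ = -5.60×10⁴ V.
At B: distances to the source charges are 1.17 m, 1.72 m; V_B = Σ kqᵢ/rᵢ = -3.63×10⁴ V.
ΔV = V_B − V_A = 1.97×10⁴ V.
W_ext = qΔV = (-6.37×10⁻⁶ C)(1.97×10⁴ V) = -0.125 J.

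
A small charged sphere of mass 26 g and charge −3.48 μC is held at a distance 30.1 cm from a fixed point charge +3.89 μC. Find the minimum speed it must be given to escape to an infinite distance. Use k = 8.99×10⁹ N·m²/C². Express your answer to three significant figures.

To just escape, total mechanical energy must reach zero at infinity: ½mv²_min + U = 0, so ½mv²_min = −U = |kQq|/r.
|U| = |kQq|/r = (8.99×10⁹ N·m²/C²)(3.89×10⁻⁶)(3.48×10⁻⁶)/(0.301) = 0.404 J.
v_min = √(2|U|/m) = √(2·0.404/0.0260) = 5.58 m/s.

5.58 m/s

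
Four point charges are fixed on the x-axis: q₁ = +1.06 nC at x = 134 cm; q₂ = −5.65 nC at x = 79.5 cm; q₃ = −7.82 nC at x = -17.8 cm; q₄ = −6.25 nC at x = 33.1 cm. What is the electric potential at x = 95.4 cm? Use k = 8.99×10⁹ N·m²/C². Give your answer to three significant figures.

The total potential is the scalar sum of each charge's contribution, V = Σ kqᵢ/rᵢ.
Distances from the field point to each charge: r₁ = 0.386 m, r₂ = 0.159 m, r₃ = 1.13 m, r₄ = 0.623 m.
V = k[(1.06×10⁻⁹)/(0.386) + (-5.65×10⁻⁹)/(0.159) + (-7.82×10⁻⁹)/(1.13) + (-6.25×10⁻⁹)/(0.623)] = -447 V.

-447 V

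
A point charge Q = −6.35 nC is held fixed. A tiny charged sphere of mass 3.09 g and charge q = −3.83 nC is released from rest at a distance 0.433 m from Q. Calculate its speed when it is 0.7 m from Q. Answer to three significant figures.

0.0112 m/s

Only the electrostatic force acts, so mechanical energy is conserved: ½mv² = U₁ − U₂ = kQq(1/r₁ − 1/r₂).
U₁ − U₂ = (8.99×10⁹ N·m²/C²)(-6.35×10⁻⁹ C)(-3.83×10⁻⁹ C)(1/0.433 − 1/0.700) = 1.93×10⁻⁷ J.
v = √(2·1.93×10⁻⁷/3.09×10⁻³) = 0.0112 m/s.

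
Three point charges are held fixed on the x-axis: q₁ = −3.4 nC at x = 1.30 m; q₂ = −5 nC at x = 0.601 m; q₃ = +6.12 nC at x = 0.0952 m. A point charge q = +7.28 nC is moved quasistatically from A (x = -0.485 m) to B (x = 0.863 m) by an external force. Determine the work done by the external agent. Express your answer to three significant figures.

-1.50×10⁻⁶ J

For quasistatic motion the external work equals the change in potential energy: W_ext = qΔV = q(V_B − V_A).
At A: distances to the source charges are 1.79 m, 1.09 m, 0.580 m; V_A = Σ kqᵢ/rᵢ = 36.3 V.
At B: distances to the source charges are 0.437 m, 0.262 m, 0.768 m; V_B = Σ kqᵢ/rᵢ = -170 V.
ΔV = V_B − V_A = -206 V.
W_ext = qΔV = (7.28×10⁻⁹ C)(-206 V) = -1.50×10⁻⁶ J.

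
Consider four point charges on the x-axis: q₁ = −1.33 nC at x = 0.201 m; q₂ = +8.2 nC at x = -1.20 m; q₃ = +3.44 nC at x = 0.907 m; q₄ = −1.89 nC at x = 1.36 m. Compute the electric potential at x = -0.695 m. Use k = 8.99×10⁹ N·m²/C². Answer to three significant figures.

Electric potential is a scalar, so the contributions from each charge add algebraically: V = Σ kqᵢ/rᵢ.
Distances from the field point to each charge: r₁ = 0.896 m, r₂ = 0.505 m, r₃ = 1.60 m, r₄ = 2.06 m.
V = k[(-1.33×10⁻⁹)/(0.896) + (8.20×10⁻⁹)/(0.505) + (3.44×10⁻⁹)/(1.60) + (-1.89×10⁻⁹)/(2.06)] = 144 V.

144 V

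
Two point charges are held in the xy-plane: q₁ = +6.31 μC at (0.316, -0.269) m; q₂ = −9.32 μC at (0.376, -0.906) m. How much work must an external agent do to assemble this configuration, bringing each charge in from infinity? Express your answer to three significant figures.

-0.826 J

The work to assemble the configuration equals its total potential energy, U = Σ kqᵢqⱼ/rᵢⱼ over all pairs.
Pair separations: r₁₂ = 0.640 m.
U = (-0.826) = -0.826 J.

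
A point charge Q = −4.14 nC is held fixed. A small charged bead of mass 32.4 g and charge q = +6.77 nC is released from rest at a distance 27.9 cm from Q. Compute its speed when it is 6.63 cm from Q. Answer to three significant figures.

Only the electrostatic force acts, so mechanical energy is conserved: ½mv² = U₁ − U₂ = kQq(1/r₁ − 1/r₂).
U₁ − U₂ = (8.99×10⁹ N·m²/C²)(-4.14×10⁻⁹ C)(6.77×10⁻⁹ C)(1/0.279 − 1/0.0663) = 2.90×10⁻⁶ J.
v = √(2·2.90×10⁻⁶/0.0324) = 0.0134 m/s.

0.0134 m/s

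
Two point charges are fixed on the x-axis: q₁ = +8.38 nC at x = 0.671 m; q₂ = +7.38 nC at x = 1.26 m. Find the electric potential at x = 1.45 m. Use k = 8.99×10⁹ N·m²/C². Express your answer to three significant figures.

446 V

The total potential is the scalar sum of each charge's contribution, V = Σ kqᵢ/rᵢ.
Distances from the field point to each charge: r₁ = 0.779 m, r₂ = 0.190 m.
V = k[(8.38×10⁻⁹)/(0.779) + (7.38×10⁻⁹)/(0.190)] = 446 V.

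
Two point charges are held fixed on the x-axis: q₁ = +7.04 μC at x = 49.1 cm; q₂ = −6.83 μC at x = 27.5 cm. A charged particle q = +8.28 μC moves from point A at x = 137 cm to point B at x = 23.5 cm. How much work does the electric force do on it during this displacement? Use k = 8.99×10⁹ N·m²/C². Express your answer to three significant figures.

10.8 J

The work done by the electric force is W_field = −ΔU = −q(V_B − V_A) = q(V_A − V_B).
At A: distances to the source charges are 0.879 m, 1.10 m; V_A = Σ kqᵢ/rᵢ = 1.59×10⁴ V.
At B: distances to the source charges are 0.256 m, 0.0400 m; V_B = Σ kqᵢ/rᵢ = -1.29×10⁶ V.
ΔV = V_B − V_A = -1.30×10⁶ V.
W_field = −qΔV = −(8.28×10⁻⁶ C)(-1.30×10⁶ V) = 10.8 J.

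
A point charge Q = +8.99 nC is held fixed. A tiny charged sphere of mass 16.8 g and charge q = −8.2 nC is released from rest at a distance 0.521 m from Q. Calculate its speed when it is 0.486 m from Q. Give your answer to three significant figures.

3.30×10⁻³ m/s

Only the electrostatic force acts, so mechanical energy is conserved: ½mv² = U₁ − U₂ = kQq(1/r₁ − 1/r₂).
U₁ − U₂ = (8.99×10⁹ N·m²/C²)(8.99×10⁻⁹ C)(-8.20×10⁻⁹ C)(1/0.521 − 1/0.486) = 9.16×10⁻⁸ J.
v = √(2·9.16×10⁻⁸/0.0168) = 3.30×10⁻³ m/s.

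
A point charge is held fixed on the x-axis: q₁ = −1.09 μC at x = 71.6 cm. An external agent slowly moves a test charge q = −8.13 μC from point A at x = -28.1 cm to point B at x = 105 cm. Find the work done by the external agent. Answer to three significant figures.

0.159 J

For quasistatic motion the external work equals the change in potential energy: W_ext = qΔV = q(V_B − V_A).
At A: distance to the source charge is 0.997 m; V_A = kq₁/r = -9830 V.
At B: distance to the source charge is 0.334 m; V_B = kq₁/r = -2.93×10⁴ V.
ΔV = V_B − V_A = -1.95×10⁴ V.
W_ext = qΔV = (-8.13×10⁻⁶ C)(-1.95×10⁴ V) = 0.159 J.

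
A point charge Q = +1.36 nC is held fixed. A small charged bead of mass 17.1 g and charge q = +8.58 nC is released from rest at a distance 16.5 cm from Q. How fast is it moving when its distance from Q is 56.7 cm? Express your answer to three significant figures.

Only the electrostatic force acts, so mechanical energy is conserved: ½mv² = U₁ − U₂ = kQq(1/r₁ − 1/r₂).
U₁ − U₂ = (8.99×10⁹ N·m²/C²)(1.36×10⁻⁹ C)(8.58×10⁻⁹ C)(1/0.165 − 1/0.567) = 4.51×10⁻⁷ J.
v = √(2·4.51×10⁻⁷/0.0171) = 7.26×10⁻³ m/s.

7.26×10⁻³ m/s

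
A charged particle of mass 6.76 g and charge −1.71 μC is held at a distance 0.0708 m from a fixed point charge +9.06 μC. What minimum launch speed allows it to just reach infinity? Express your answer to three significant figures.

24.1 m/s

To just escape, total mechanical energy must reach zero at infinity: ½mv²_min + U = 0, so ½mv²_min = −U = |kQq|/r.
|U| = |kQq|/r = (8.99×10⁹ N·m²/C²)(9.06×10⁻⁶)(1.71×10⁻⁶)/(0.0708) = 1.97 J.
v_min = √(2|U|/m) = √(2·1.97/6.76×10⁻³) = 24.1 m/s.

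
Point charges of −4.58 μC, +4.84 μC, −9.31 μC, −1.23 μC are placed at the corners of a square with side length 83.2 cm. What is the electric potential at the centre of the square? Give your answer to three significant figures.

Electric potential is a scalar, so the contributions from each charge add algebraically: V = Σ kqᵢ/rᵢ.
The distance from each corner to the centre is a√2/2 = 0.588 m.
V = k[(-4.58×10⁻⁶)/(0.588) + (4.84×10⁻⁶)/(0.588) + (-9.31×10⁻⁶)/(0.588) + (-1.23×10⁻⁶)/(0.588)] = -1.57×10⁵ V.

-1.57×10⁵ V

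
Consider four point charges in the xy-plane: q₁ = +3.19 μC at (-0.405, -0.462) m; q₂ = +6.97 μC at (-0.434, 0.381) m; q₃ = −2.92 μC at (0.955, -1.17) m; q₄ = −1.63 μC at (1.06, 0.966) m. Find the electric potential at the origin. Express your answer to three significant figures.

Electric potential is a scalar, so the contributions from each charge add algebraically: V = Σ kqᵢ/rᵢ.
Distances from the field point to each charge: r₁ = 0.614 m, r₂ = 0.578 m, r₃ = 1.51 m, r₄ = 1.43 m.
V = k[(3.19×10⁻⁶)/(0.614) + (6.97×10⁻⁶)/(0.578) + (-2.92×10⁻⁶)/(1.51) + (-1.63×10⁻⁶)/(1.43)] = 1.28×10⁵ V.

1.28×10⁵ V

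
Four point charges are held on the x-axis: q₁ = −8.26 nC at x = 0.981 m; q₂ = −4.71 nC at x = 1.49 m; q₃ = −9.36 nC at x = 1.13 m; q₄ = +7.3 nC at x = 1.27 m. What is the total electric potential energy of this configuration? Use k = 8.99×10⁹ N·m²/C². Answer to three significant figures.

-1.22×10⁻⁶ J

The work to assemble the configuration equals its total potential energy, U = Σ kqᵢqⱼ/rᵢⱼ over all pairs.
Pair separations: r₁₂ = 0.509 m, r₁₃ = 0.149 m, r₁₄ = 0.289 m, r₂₃ = 0.360 m, r₂₄ = 0.220 m, r₃₄ = 0.140 m.
Summing all 6 pair terms gives U = -1.22×10⁻⁶ J.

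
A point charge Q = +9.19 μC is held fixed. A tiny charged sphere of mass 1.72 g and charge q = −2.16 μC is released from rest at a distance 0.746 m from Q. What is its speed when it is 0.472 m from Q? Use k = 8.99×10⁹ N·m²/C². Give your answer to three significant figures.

12.7 m/s

Only the electrostatic force acts, so mechanical energy is conserved: ½mv² = U₁ − U₂ = kQq(1/r₁ − 1/r₂).
U₁ − U₂ = (8.99×10⁹ N·m²/C²)(9.19×10⁻⁶ C)(-2.16×10⁻⁶ C)(1/0.746 − 1/0.472) = 0.139 J.
v = √(2·0.139/1.72×10⁻³) = 12.7 m/s.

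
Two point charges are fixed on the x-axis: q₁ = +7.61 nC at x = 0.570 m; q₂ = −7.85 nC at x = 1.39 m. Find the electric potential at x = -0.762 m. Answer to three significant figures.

18.6 V

The total potential is the scalar sum of each charge's contribution, V = Σ kqᵢ/rᵢ.
Distances from the field point to each charge: r₁ = 1.33 m, r₂ = 2.15 m.
V = k[(7.61×10⁻⁹)/(1.33) + (-7.85×10⁻⁹)/(2.15)] = 18.6 V.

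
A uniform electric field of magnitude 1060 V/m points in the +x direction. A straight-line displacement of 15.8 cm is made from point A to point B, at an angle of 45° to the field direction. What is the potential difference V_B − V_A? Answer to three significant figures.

-118 V

Only the component of displacement along E changes the potential: ΔV = −E·d·cosθ.
ΔV = −(1060 V/m)(0.158 m)cos45° = -118 V.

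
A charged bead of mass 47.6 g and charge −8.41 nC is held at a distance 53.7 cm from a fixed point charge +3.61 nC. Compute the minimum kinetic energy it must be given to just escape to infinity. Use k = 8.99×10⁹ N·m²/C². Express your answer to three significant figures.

To just escape, total mechanical energy must reach zero at infinity: ½mv²_min + U = 0, so ½mv²_min = −U = |kQq|/r.
|U| = |kQq|/r = (8.99×10⁹ N·m²/C²)(3.61×10⁻⁹)(8.41×10⁻⁹)/(0.537) = 5.08×10⁻⁷ J.

5.08×10⁻⁷ J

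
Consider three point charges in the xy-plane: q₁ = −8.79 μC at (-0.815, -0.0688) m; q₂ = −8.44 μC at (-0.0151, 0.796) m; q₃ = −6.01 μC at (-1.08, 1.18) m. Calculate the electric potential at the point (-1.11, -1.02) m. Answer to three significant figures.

-1.40×10⁵ V

Electric potential is a scalar, so the contributions from each charge add algebraically: V = Σ kqᵢ/rᵢ.
Distances from the field point to each charge: r₁ = 0.996 m, r₂ = 2.12 m, r₃ = 2.20 m.
V = k[(-8.79×10⁻⁶)/(0.996) + (-8.44×10⁻⁶)/(2.12) + (-6.01×10⁻⁶)/(2.20)] = -1.40×10⁵ V.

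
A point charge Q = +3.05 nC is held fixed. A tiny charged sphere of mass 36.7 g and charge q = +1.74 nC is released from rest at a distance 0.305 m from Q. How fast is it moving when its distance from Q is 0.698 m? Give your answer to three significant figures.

2.19×10⁻³ m/s

Only the electrostatic force acts, so mechanical energy is conserved: ½mv² = U₁ − U₂ = kQq(1/r₁ − 1/r₂).
U₁ − U₂ = (8.99×10⁹ N·m²/C²)(3.05×10⁻⁹ C)(1.74×10⁻⁹ C)(1/0.305 − 1/0.698) = 8.81×10⁻⁸ J.
v = √(2·8.81×10⁻⁸/0.0367) = 2.19×10⁻³ m/s.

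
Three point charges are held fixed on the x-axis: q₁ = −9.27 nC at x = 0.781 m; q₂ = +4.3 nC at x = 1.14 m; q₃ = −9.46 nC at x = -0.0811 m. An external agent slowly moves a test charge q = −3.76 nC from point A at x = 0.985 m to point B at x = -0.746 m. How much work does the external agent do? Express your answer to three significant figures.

-2.89×10⁻⁷ J

For quasistatic motion the external work equals the change in potential energy: W_ext = qΔV = q(V_B − V_A).
At A: distances to the source charges are 0.204 m, 0.155 m, 1.07 m; V_A = Σ kqᵢ/rᵢ = -239 V.
At B: distances to the source charges are 1.53 m, 1.89 m, 0.665 m; V_B = Σ kqᵢ/rᵢ = -162 V.
ΔV = V_B − V_A = 76.9 V.
W_ext = qΔV = (-3.76×10⁻⁹ C)(76.9 V) = -2.89×10⁻⁷ J.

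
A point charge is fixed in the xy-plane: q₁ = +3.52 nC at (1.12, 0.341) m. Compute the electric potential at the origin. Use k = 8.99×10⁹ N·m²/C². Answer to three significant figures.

Electric potential is a scalar, so the contributions from each charge add algebraically: V = Σ kqᵢ/rᵢ.
Distances from the field point to each charge: r₁ = 1.17 m.
V = k[(3.52×10⁻⁹)/(1.17)] = 27.0 V.

27.0 V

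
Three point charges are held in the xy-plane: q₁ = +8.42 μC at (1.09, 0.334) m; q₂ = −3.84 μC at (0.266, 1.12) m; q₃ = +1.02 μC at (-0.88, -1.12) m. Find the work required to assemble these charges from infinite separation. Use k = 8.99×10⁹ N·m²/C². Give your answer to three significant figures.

The work to assemble the configuration equals its total potential energy, U = Σ kqᵢqⱼ/rᵢⱼ over all pairs.
Pair separations: r₁₂ = 1.14 m, r₁₃ = 2.45 m, r₂₃ = 2.52 m.
U = (-0.255) + (0.0315) + (-0.0140) = -0.238 J.

-0.238 J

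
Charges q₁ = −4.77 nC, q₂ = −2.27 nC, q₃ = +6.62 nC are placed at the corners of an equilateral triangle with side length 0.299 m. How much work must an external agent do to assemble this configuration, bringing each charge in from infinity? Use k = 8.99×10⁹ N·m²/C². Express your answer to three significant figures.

The assembly work is the sum of pairwise potential energies, U = Σ_{i<j} kqᵢqⱼ/rᵢⱼ.
All three pair separations equal the side length, 0.299 m.
U = (3.26×10⁻⁷) + (-9.49×10⁻⁷) + (-4.52×10⁻⁷) = -1.08×10⁻⁶ J.

-1.08×10⁻⁶ J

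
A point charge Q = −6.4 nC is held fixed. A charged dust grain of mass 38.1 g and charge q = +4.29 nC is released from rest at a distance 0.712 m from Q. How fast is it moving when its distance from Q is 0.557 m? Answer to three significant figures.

Only the electrostatic force acts, so mechanical energy is conserved: ½mv² = U₁ − U₂ = kQq(1/r₁ − 1/r₂).
U₁ − U₂ = (8.99×10⁹ N·m²/C²)(-6.40×10⁻⁹ C)(4.29×10⁻⁹ C)(1/0.712 − 1/0.557) = 9.65×10⁻⁸ J.
v = √(2·9.65×10⁻⁸/0.0381) = 2.25×10⁻³ m/s.

2.25×10⁻³ m/s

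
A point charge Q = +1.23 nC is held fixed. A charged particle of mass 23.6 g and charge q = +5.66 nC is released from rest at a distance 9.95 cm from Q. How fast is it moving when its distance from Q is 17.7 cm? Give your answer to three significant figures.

4.83×10⁻³ m/s

Only the electrostatic force acts, so mechanical energy is conserved: ½mv² = U₁ − U₂ = kQq(1/r₁ − 1/r₂).
U₁ − U₂ = (8.99×10⁹ N·m²/C²)(1.23×10⁻⁹ C)(5.66×10⁻⁹ C)(1/0.0995 − 1/0.177) = 2.75×10⁻⁷ J.
v = √(2·2.75×10⁻⁷/0.0236) = 4.83×10⁻³ m/s.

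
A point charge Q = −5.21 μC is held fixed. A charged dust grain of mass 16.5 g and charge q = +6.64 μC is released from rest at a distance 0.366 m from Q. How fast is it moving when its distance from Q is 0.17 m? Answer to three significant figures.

Only the electrostatic force acts, so mechanical energy is conserved: ½mv² = U₁ − U₂ = kQq(1/r₁ − 1/r₂).
U₁ − U₂ = (8.99×10⁹ N·m²/C²)(-5.21×10⁻⁶ C)(6.64×10⁻⁶ C)(1/0.366 − 1/0.170) = 0.980 J.
v = √(2·0.980/0.0165) = 10.9 m/s.

10.9 m/s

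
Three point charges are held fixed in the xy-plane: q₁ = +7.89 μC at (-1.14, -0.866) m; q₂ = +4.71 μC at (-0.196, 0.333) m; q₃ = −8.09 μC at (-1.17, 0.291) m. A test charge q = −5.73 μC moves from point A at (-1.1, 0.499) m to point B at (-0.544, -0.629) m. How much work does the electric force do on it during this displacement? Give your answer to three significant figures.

1.83 J

The work done by the electric force is W_field = −ΔU = −q(V_B − V_A) = q(V_A − V_B).
At A: distances to the source charges are 1.37 m, 0.919 m, 0.219 m; V_A = Σ kqᵢ/rᵢ = -2.33×10⁵ V.
At B: distances to the source charges are 0.641 m, 1.02 m, 1.11 m; V_B = Σ kqᵢ/rᵢ = 8.66×10⁴ V.
ΔV = V_B − V_A = 3.20×10⁵ V.
W_field = −qΔV = −(-5.73×10⁻⁶ C)(3.20×10⁵ V) = 1.83 J.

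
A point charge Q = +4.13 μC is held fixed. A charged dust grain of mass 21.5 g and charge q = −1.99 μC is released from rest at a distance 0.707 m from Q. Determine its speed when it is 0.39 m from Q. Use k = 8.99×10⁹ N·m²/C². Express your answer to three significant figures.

Only the electrostatic force acts, so mechanical energy is conserved: ½mv² = U₁ − U₂ = kQq(1/r₁ − 1/r₂).
U₁ − U₂ = (8.99×10⁹ N·m²/C²)(4.13×10⁻⁶ C)(-1.99×10⁻⁶ C)(1/0.707 − 1/0.390) = 0.0849 J.
v = √(2·0.0849/0.0215) = 2.81 m/s.

2.81 m/s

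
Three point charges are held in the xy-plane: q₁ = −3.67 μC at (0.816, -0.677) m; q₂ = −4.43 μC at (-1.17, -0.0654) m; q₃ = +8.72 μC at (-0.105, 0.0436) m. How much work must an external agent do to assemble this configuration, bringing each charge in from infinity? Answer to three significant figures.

-0.500 J

The assembly work is the sum of pairwise potential energies, U = Σ_{i<j} kqᵢqⱼ/rᵢⱼ.
Pair separations: r₁₂ = 2.08 m, r₁₃ = 1.17 m, r₂₃ = 1.07 m.
U = (0.0703) + (-0.246) + (-0.324) = -0.500 J.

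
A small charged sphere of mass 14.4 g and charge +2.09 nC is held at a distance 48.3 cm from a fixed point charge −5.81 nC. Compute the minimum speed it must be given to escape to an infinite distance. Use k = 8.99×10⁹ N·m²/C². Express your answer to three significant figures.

5.60×10⁻³ m/s

To just escape, total mechanical energy must reach zero at infinity: ½mv²_min + U = 0, so ½mv²_min = −U = |kQq|/r.
|U| = |kQq|/r = (8.99×10⁹ N·m²/C²)(5.81×10⁻⁹)(2.09×10⁻⁹)/(0.483) = 2.26×10⁻⁷ J.
v_min = √(2|U|/m) = √(2·2.26×10⁻⁷/0.0144) = 5.60×10⁻³ m/s.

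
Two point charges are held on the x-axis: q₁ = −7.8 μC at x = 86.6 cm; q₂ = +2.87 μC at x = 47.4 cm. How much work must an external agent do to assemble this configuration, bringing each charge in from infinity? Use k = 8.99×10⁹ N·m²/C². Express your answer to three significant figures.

-0.513 J

The assembly work is the sum of pairwise potential energies, U = Σ_{i<j} kqᵢqⱼ/rᵢⱼ.
Pair separations: r₁₂ = 0.392 m.
U = (-0.513) = -0.513 J.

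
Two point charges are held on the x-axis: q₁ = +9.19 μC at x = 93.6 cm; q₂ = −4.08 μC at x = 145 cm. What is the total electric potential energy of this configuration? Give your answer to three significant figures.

The work to assemble the configuration equals its total potential energy, U = Σ kqᵢqⱼ/rᵢⱼ over all pairs.
Pair separations: r₁₂ = 0.514 m.
U = (-0.656) = -0.656 J.

-0.656 J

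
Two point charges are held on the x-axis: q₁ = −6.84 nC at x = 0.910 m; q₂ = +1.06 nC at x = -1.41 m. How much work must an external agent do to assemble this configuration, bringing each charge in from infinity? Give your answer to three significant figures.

The assembly work is the sum of pairwise potential energies, U = Σ_{i<j} kqᵢqⱼ/rᵢⱼ.
Pair separations: r₁₂ = 2.32 m.
U = (-2.81×10⁻⁸) = -2.81×10⁻⁸ J.

-2.81×10⁻⁸ J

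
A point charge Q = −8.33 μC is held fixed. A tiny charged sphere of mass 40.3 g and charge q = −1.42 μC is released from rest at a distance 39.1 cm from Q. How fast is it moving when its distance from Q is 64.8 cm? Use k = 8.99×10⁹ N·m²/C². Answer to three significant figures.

2.31 m/s

Only the electrostatic force acts, so mechanical energy is conserved: ½mv² = U₁ − U₂ = kQq(1/r₁ − 1/r₂).
U₁ − U₂ = (8.99×10⁹ N·m²/C²)(-8.33×10⁻⁶ C)(-1.42×10⁻⁶ C)(1/0.391 − 1/0.648) = 0.108 J.
v = √(2·0.108/0.0403) = 2.31 m/s.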